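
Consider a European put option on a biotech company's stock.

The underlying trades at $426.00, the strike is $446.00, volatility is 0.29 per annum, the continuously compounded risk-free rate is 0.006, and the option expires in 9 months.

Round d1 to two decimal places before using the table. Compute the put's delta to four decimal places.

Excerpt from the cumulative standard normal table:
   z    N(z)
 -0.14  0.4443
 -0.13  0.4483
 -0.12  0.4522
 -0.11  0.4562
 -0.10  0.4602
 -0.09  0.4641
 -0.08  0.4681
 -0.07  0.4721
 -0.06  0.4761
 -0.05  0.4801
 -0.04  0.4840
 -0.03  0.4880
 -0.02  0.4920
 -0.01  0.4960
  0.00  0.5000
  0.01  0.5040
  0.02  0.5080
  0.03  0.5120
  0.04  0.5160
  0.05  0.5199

σ√T = 0.29·√0.75 = 0.2511
ln(S/K) + (r + σ²/2)T = ln(426/446) + (0.006 + 0.29²/2)·0.75 = -0.0459 + 0.0360 = -0.0098
d₁ = -0.0098 / 0.2511 = -0.0392 ≈ -0.04
N(d₁) = N(-0.04) = 0.4840
Δ_put = N(d₁) − 1 = 0.4840 − 1 = -0.5160

-0.5160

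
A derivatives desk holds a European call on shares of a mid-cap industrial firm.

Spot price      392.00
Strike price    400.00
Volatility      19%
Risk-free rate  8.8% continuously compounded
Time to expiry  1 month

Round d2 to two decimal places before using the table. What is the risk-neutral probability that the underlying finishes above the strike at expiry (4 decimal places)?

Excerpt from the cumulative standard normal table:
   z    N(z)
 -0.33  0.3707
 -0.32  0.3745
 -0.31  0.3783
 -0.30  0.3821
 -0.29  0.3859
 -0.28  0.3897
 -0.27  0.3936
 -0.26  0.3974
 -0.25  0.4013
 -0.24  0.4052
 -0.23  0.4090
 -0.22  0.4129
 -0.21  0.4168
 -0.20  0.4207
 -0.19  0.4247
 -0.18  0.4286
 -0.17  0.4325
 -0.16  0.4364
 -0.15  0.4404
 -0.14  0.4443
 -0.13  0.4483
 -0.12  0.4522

0.3974

σ√T = 0.19 × 0.2887 = 0.0548
d₁ = [ln(392/400) + (0.088 + 0.19²/2)·0.08333] / 0.0548 = [-0.0202 + 0.0088] / 0.0548 = -0.2072 which rounds to -0.21
d₂ = d₁ − σ√T = -0.2072 − 0.0548 = -0.2621 which rounds to -0.26
Risk-neutral Pr[S_T > K] = N(d₂) = N(-0.26) = 0.3974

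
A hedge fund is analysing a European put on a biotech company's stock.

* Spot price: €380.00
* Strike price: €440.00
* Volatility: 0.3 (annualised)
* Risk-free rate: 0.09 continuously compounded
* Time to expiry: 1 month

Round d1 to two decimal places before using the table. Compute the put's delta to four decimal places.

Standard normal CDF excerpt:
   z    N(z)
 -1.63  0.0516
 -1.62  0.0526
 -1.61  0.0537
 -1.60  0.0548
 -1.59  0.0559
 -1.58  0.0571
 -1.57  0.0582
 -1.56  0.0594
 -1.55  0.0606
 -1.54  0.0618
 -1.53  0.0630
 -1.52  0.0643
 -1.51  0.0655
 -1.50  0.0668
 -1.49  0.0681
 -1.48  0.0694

σ√T = 0.3·√0.08333 = 0.0866
ln(S/K) + (r + σ²/2)T = ln(380/440) + (0.09 + 0.3²/2)·0.08333 = -0.1466 + 0.0112 = -0.1354
d₁ = -0.1354 / 0.0866 = -1.5629 ⇒ -1.56
N(d₁) = N(-1.56) = 0.0594
Δ_put = N(d₁) − 1 = 0.0594 − 1 = -0.9406

-0.9406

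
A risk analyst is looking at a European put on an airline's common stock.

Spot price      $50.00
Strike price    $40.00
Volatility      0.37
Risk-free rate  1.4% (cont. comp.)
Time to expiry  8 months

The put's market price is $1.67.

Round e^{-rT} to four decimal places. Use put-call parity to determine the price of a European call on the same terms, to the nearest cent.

e^(−rT) = e^(−0.014·0.6667) = 0.9907
Put-call parity: C − P = S − K·e^(−rT) = 50 − 40·0.9907 = 50 − 39.6280 = 10.3720
C = P + (C − P) = 1.67 + (10.3720) = 12.0420

$12.04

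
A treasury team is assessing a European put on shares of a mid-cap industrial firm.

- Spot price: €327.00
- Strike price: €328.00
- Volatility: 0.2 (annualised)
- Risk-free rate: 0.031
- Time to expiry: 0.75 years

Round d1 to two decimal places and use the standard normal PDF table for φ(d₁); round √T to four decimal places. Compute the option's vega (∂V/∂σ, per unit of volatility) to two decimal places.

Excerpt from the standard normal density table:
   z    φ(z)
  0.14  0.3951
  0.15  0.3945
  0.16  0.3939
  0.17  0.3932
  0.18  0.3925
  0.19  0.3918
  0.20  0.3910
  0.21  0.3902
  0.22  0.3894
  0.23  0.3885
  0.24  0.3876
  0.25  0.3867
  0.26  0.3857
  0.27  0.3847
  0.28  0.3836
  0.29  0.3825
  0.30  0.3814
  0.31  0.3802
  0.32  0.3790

110.72

σ√T = 0.2 × 0.8660 = 0.1732
d₁ = [ln(327/328) + (0.031 + 0.2²/2)·0.75] / 0.1732 = [-0.0031 + 0.0383] / 0.1732 = 0.2032 ≈ 0.20
√T = √0.75 = 0.8660
φ(d₁) = φ(0.20) = 0.3910
vega = S·φ(d₁)·√T = 327·0.3910·0.8660 = 110.7242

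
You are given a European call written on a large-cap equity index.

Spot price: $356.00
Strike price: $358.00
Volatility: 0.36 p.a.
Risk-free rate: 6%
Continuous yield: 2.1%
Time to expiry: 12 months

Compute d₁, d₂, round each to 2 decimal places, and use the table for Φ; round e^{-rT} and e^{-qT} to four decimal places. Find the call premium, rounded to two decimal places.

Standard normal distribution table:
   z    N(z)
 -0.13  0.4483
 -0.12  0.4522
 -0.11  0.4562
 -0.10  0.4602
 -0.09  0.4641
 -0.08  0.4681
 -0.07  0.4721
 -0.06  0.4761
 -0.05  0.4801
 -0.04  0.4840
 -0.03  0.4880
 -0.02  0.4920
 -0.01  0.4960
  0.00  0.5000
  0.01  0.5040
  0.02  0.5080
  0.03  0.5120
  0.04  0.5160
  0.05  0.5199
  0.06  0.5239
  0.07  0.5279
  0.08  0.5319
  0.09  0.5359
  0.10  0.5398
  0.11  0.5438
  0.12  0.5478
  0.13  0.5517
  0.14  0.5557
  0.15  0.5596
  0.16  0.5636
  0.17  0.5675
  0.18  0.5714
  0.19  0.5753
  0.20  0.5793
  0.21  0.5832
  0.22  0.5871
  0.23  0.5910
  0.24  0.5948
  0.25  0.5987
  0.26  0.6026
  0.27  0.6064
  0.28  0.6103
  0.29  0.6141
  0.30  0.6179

$54.91

T = 1;  σ√T = 0.3600
ln(S/K) + (r − q + σ²/2)T = ln(356/358) + (0.06 − 0.021 + 0.36²/2)·1 = -0.0056 + 0.1038 = 0.0982
d₁ = 0.0982 / 0.3600 = 0.2728 which rounds to 0.27
d₂ = d₁ − σ√T = 0.2728 − 0.3600 = -0.0872 which rounds to -0.09
e^(−qT) = e^(−0.021·1) = 0.9792;  e^(−rT) = e^(−0.06·1) = 0.9418
N(d₁) = N(0.27) = 0.6064;  N(d₂) = N(-0.09) = 0.4641
C = 356·0.9792·0.6064 − 358·0.9418·0.4641 = 211.3881 − 156.4780 = 54.9101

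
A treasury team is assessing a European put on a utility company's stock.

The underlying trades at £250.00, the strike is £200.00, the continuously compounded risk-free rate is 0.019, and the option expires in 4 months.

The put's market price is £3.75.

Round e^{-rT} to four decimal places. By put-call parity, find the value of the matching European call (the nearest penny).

exp(−rT) = exp(−0.019·0.3333) = 0.9937
Put-call parity: C − P = S − K·e^(−rT) = 250 − 200·0.9937 = 250 − 198.7400 = 51.2600
C = P + (C − P) = 3.75 + (51.2600) = 55.0100

£55.01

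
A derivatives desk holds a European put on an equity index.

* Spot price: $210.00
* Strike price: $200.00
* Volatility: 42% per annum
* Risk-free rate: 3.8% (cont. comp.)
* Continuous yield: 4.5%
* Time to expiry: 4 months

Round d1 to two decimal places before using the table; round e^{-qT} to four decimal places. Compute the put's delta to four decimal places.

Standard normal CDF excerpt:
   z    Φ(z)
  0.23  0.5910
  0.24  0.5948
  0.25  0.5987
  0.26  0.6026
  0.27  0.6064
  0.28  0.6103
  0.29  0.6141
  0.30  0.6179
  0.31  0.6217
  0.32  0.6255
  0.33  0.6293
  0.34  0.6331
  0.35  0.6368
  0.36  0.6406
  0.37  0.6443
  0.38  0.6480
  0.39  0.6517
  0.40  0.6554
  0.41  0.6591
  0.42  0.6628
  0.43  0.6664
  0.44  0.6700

σ√T = 0.42 × 0.5774 = 0.2425
d₁ = [ln(210/200) + (0.038 − 0.045 + 0.42²/2)·0.3333] / 0.2425 = [0.0488 + 0.0271] / 0.2425 = 0.3128 ⇒ 0.31
N(d₁) = N(0.31) = 0.6217
Δ_put = exp(−qT)·(N(d₁) − 1) = 0.9851·(0.6217 − 1) = -0.3727

-0.3727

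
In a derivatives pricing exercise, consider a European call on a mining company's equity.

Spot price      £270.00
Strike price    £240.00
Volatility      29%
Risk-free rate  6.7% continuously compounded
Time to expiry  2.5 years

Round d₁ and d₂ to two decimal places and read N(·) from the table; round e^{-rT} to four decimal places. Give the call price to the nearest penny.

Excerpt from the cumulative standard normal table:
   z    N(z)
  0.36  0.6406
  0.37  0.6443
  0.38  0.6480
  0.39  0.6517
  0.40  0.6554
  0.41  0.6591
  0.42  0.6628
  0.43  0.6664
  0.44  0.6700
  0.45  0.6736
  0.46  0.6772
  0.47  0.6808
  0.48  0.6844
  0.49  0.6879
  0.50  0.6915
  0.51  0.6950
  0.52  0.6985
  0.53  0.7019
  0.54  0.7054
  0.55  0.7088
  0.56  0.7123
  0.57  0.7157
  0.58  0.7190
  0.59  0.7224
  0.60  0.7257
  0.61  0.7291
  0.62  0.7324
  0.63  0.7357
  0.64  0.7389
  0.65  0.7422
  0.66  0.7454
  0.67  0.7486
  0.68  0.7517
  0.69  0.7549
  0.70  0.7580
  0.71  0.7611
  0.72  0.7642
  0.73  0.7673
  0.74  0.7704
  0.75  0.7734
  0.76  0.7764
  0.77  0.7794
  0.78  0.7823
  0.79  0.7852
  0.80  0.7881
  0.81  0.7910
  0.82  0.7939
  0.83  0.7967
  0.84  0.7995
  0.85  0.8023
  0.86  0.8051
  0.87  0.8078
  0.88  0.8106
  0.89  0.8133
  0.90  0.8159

σ√T = 0.29 × 1.5811 = 0.4585
d₁ = [ln(270/240) + (0.067 + ½·0.29²)·2.5] / (σ√T) = (0.1178 + 0.2726) / 0.4585 = 0.8514 → 0.85
d₂ = 0.8514 − 0.4585 = 0.3929 → 0.39
exp(−rT) = exp(−0.067·2.5) = 0.8458
C = 270·N(0.85) − 240·0.8458·N(0.39) = 270·0.8023 − 240·0.8458·0.6517 = 216.6210 − 132.2899 = 84.3311

£84.33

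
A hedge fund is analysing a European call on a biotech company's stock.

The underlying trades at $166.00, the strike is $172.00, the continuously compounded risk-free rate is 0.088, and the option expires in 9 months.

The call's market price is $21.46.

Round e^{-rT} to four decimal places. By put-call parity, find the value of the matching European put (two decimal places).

$16.47

e^(−rT) = e^(−0.088·0.75) = 0.9361
Put-call parity: C − P = S − K·e^(−rT) = 166 − 172·0.9361 = 166 − 161.0092 = 4.9908
P = C − (C − P) = 21.46 − (4.9908) = 16.4692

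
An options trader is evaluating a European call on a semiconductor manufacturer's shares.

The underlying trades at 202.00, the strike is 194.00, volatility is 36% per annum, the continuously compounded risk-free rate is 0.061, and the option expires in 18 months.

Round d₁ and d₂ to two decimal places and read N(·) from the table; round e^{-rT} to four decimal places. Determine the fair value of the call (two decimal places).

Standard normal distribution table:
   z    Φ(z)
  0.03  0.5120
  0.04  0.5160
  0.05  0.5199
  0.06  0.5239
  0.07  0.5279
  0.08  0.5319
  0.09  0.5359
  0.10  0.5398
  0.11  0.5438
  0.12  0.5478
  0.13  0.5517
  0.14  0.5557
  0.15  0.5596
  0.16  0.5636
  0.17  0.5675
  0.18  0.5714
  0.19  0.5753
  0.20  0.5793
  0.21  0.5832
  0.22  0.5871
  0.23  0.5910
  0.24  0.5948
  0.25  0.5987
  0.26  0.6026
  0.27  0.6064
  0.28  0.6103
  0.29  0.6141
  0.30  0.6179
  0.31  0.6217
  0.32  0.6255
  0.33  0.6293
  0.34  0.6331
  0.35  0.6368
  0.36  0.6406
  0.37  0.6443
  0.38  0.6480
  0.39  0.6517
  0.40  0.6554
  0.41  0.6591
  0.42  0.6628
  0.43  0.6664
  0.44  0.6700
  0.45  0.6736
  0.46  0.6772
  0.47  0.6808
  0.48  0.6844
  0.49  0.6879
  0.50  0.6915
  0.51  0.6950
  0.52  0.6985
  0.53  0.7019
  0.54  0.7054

46.93

T = 1.5;  σ√T = 0.4409
ln(S/K) + (r + σ²/2)T = ln(202/194) + (0.061 + 0.36²/2)·1.5 = 0.0404 + 0.1887 = 0.2291
d₁ = 0.2291 / 0.4409 = 0.5196 which rounds to 0.52
d₂ = d₁ − σ√T = 0.5196 − 0.4409 = 0.0787 which rounds to 0.08
exp(−rT) = exp(−0.061·1.5) = 0.9126
N(d₁) = N(0.52) = 0.6985;  N(d₂) = N(0.08) = 0.5319
C = 202·0.6985 − 194·0.9126·0.5319 = 141.0970 − 94.1699 = 46.9271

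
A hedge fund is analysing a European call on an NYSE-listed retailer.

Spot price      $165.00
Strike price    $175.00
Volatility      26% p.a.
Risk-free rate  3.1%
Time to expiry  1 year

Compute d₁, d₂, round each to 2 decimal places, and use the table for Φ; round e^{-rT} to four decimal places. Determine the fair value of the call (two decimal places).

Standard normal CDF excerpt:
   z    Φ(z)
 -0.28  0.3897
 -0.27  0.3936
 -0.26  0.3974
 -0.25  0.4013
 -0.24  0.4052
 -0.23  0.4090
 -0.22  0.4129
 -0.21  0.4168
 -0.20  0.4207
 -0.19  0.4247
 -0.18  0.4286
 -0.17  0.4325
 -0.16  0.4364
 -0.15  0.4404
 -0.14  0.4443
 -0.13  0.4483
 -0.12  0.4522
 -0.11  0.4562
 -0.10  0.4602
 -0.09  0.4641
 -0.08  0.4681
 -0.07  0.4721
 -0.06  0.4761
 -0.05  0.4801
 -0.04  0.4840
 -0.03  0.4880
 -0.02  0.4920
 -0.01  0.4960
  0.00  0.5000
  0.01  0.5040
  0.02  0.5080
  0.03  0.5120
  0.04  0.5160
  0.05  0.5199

σ√T = 0.26 × 1.0000 = 0.2600
d₁ = [ln(165/175) + (0.031 + 0.26²/2)·1] / 0.2600 = [-0.0588 + 0.0648] / 0.2600 = 0.0229 which rounds to 0.02
d₂ = d₁ − σ√T = 0.0229 − 0.2600 = -0.2371 which rounds to -0.24
e^(−rT) = e^(−0.031·1) = 0.9695
N(d₁) = N(0.02) = 0.5080;  N(d₂) = N(-0.24) = 0.4052
C = 165·0.5080 − 175·0.9695·0.4052 = 83.8200 − 68.7472 = 15.0728

$15.07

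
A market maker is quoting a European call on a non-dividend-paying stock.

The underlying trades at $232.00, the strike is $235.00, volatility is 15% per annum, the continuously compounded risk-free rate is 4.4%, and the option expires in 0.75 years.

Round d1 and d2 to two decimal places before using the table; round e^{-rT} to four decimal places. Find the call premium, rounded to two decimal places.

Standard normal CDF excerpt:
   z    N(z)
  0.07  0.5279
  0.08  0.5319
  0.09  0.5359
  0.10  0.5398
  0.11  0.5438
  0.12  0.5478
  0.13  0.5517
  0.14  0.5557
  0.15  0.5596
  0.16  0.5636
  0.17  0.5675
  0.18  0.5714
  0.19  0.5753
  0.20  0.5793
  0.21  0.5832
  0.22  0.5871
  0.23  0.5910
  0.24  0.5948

$14.36

T = 0.75;  σ√T = 0.1299
d₁ = [ln(232/235) + (0.044 + 0.15²/2)·0.75] / 0.1299 = [-0.0128 + 0.0414] / 0.1299 = 0.2201 which rounds to 0.22
d₂ = d₁ − σ√T = 0.2201 − 0.1299 = 0.0902 which rounds to 0.09
exp(−rT) = exp(−0.044·0.75) = 0.9675
N(d₁) = N(0.22) = 0.5871;  N(d₂) = N(0.09) = 0.5359
C = 232·0.5871 − 235·0.9675·0.5359 = 136.2072 − 121.8436 = 14.3636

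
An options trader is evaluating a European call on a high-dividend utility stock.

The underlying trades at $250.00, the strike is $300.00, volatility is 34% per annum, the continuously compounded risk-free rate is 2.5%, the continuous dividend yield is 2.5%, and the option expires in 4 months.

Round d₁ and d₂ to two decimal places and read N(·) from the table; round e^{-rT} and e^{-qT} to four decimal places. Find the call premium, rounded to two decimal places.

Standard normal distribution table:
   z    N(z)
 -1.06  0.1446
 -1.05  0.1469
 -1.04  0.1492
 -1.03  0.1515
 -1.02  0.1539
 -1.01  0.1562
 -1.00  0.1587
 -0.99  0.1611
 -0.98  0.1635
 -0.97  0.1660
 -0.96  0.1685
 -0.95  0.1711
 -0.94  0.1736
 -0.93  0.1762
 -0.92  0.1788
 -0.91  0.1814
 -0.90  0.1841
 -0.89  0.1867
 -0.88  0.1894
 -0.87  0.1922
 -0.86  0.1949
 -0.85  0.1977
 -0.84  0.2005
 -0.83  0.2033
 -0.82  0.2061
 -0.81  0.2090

$5.33

σ√T = 0.34 × 0.5774 = 0.1963
d₁ = [ln(250/300) + (0.025 − 0.025 + 0.34²/2)·0.3333] / 0.1963 = [-0.1823 + 0.0193] / 0.1963 = -0.8306 → -0.83
d₂ = d₁ − σ√T = -0.8306 − 0.1963 = -1.0269 → -1.03
e^(−qT) = e^(−0.025·0.3333) = 0.9917;  e^(−rT) = e^(−0.025·0.3333) = 0.9917
N(d₁) = N(-0.83) = 0.2033;  N(d₂) = N(-1.03) = 0.1515
C = 250·0.9917·0.2033 − 300·0.9917·0.1515 = 50.4032 − 45.0728 = 5.3304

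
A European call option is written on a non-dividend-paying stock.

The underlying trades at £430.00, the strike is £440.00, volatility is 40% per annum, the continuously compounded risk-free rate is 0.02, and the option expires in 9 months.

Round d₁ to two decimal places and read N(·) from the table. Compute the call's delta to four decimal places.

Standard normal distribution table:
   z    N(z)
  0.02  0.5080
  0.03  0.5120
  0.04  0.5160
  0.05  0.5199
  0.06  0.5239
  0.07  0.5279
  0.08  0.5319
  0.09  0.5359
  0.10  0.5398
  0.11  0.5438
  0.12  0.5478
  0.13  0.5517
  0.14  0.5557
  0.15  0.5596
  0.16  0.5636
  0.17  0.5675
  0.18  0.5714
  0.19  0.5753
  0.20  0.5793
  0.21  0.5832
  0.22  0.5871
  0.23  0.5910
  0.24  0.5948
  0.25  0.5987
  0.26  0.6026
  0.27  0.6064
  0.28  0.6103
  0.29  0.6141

0.5596

σ√T = 0.4 × 0.8660 = 0.3464
d₁ = [ln(430/440) + (0.02 + ½·0.4²)·0.75] / (σ√T) = (-0.0230 + 0.0750) / 0.3464 = 0.1501 → 0.15
N(d₁) = N(0.15) = 0.5596
Δ_call = N(d₁) = 0.5596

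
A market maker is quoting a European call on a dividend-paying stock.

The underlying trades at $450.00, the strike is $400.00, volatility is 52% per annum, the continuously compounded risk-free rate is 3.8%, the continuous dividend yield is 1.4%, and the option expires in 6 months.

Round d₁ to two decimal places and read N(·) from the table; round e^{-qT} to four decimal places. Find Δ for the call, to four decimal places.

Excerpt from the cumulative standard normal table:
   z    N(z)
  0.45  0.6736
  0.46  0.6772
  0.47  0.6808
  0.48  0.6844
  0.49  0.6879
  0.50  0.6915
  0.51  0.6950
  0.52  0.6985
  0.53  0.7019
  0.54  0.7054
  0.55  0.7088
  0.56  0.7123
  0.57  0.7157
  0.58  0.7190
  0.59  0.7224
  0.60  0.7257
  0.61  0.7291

σ√T = 0.52 × 0.7071 = 0.3677
d₁ = [ln(450/400) + (0.038 − 0.014 + ½·0.52²)·0.5] / (σ√T) = (0.1178 + 0.0796) / 0.3677 = 0.5368 → 0.54
N(d₁) = N(0.54) = 0.7054
Δ_call = exp(−qT)·N(d₁) = 0.9930·0.7054 = 0.7005

0.7005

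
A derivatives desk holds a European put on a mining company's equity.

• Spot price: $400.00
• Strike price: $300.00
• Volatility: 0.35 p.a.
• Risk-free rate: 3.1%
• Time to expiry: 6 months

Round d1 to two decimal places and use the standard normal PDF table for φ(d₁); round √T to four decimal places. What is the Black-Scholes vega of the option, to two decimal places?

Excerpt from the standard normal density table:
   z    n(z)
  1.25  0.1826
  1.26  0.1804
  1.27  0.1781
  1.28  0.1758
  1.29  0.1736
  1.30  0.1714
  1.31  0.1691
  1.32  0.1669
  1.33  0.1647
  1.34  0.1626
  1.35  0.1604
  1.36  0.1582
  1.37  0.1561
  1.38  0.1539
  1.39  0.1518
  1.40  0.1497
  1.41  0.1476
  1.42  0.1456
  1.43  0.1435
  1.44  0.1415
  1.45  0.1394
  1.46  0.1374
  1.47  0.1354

45.37

σ√T = 0.35 × 0.7071 = 0.2475
d₁ = [ln(400/300) + (0.031 + 0.35²/2)·0.5] / 0.2475 = [0.2877 + 0.0461] / 0.2475 = 1.3488 ⇒ 1.35
√T = √0.5 = 0.7071
φ(d₁) = φ(1.35) = 0.1604
vega = S·φ(d₁)·√T = 400·0.1604·0.7071 = 45.3675
(The call has the same vega.)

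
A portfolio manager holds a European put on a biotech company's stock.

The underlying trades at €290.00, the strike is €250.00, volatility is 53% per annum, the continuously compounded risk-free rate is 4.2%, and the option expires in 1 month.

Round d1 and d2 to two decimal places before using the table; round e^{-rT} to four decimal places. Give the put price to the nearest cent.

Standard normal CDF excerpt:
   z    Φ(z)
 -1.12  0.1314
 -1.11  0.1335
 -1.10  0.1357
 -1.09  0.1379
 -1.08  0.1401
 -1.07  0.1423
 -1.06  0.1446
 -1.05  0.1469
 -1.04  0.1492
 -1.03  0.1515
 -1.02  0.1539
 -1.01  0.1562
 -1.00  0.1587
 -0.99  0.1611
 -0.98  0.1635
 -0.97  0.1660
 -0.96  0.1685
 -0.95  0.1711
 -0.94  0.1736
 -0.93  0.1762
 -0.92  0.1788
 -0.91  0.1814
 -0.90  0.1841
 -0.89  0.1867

σ√T = 0.53 × 0.2887 = 0.1530
ln(S/K) + (r + σ²/2)T = ln(290/250) + (0.042 + 0.53²/2)·0.08333 = 0.1484 + 0.0152 = 0.1636
d₁ = 0.1636 / 0.1530 = 1.0695 → 1.07
d₂ = d₁ − σ√T = 1.0695 − 0.1530 = 0.9165 → 0.92
e^(−rT) = e^(−0.042·0.08333) = 0.9965
N(−d₂) = N(-0.92) = 0.1788;  N(−d₁) = N(-1.07) = 0.1423
P = 250·0.9965·0.1788 − 290·0.1423 = 44.5435 − 41.2670 = 3.2765

€3.28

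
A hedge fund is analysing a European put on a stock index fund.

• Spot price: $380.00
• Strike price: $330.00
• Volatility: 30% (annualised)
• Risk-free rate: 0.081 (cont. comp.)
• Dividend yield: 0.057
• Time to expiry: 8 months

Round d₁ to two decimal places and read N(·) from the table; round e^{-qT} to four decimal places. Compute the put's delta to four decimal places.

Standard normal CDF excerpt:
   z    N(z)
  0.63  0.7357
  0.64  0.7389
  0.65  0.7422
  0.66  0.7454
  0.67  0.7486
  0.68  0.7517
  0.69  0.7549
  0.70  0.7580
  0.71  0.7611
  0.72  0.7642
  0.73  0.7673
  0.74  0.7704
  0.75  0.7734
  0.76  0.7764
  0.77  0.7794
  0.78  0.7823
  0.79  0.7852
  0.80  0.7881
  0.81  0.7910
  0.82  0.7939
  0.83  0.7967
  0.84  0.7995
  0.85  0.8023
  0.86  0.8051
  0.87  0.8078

σ√T = 0.3·√0.6667 = 0.2449
d₁ = [ln(380/330) + (0.081 − 0.057 + 0.3²/2)·0.6667] / 0.2449 = [0.1411 + 0.0460] / 0.2449 = 0.7637 which rounds to 0.76
N(d₁) = N(0.76) = 0.7764
Δ_put = e^(−qT)·(N(d₁) − 1) = 0.9627·(0.7764 − 1) = -0.2153

-0.2153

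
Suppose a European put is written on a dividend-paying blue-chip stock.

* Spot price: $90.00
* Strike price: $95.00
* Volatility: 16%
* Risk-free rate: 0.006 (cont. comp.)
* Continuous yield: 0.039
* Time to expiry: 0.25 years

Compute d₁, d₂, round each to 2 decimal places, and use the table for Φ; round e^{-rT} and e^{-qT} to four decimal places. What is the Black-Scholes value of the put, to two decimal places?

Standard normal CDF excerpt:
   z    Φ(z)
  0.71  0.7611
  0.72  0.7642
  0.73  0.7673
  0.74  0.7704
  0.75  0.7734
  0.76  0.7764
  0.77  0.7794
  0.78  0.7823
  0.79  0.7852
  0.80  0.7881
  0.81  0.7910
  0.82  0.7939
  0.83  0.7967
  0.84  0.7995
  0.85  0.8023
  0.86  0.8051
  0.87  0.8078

T = 0.25;  σ√T = 0.0800
d₁ = [ln(90/95) + (0.006 − 0.039 + 0.16²/2)·0.25] / 0.0800 = [-0.0541 − 0.0051] / 0.0800 = -0.7390 ⇒ -0.74
d₂ = d₁ − σ√T = -0.7390 − 0.0800 = -0.8190 ⇒ -0.82
e^(−qT) = e^(−0.039·0.25) = 0.9903;  e^(−rT) = e^(−0.006·0.25) = 0.9985
N(−d₂) = N(0.82) = 0.7939;  N(−d₁) = N(0.74) = 0.7704
P = 95·0.9985·0.7939 − 90·0.9903·0.7704 = 75.3074 − 68.6634 = 6.6439

$6.64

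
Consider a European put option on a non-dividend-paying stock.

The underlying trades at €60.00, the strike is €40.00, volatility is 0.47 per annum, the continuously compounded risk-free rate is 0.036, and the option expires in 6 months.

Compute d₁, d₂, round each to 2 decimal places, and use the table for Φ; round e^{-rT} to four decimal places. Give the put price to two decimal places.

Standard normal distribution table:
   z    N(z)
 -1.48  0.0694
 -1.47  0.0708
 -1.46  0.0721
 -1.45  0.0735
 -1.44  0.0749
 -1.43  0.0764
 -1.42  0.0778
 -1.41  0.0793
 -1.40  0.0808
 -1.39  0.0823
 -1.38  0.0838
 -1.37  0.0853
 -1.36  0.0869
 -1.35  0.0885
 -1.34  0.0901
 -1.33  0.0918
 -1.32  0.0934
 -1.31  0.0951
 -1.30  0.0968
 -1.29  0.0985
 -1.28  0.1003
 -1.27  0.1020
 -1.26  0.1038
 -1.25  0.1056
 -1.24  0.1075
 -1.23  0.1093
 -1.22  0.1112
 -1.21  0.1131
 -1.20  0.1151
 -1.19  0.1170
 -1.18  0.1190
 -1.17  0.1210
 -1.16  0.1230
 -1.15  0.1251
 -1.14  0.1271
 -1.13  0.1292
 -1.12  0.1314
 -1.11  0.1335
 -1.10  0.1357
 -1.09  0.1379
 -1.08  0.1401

€0.75

σ√T = 0.47 × 0.7071 = 0.3323
d₁ = [ln(60/40) + (0.036 + ½·0.47²)·0.5] / (σ√T) = (0.4055 + 0.0732) / 0.3323 = 1.4404 → 1.44
d₂ = 1.4404 − 0.3323 = 1.1080 → 1.11
e^(−rT) = e^(−0.036·0.5) = 0.9822
N(−d₂) = N(-1.11) = 0.1335;  N(−d₁) = N(-1.44) = 0.0749
P = 40·0.9822·0.1335 − 60·0.0749 = 5.2449 − 4.4940 = 0.7509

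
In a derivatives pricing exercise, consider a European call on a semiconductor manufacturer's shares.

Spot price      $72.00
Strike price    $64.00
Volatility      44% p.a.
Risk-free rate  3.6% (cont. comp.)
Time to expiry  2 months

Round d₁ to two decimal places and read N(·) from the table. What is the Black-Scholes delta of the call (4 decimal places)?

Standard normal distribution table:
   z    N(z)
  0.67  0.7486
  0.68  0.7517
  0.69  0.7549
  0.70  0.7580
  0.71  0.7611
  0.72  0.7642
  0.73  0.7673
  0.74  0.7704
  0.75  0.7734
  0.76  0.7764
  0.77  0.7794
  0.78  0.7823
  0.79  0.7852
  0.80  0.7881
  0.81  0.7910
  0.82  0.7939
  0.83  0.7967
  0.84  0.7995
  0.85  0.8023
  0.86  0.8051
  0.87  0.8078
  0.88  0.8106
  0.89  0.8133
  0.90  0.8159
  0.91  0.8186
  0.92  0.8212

T = 0.1667;  σ√T = 0.1796
ln(S/K) + (r + σ²/2)T = ln(72/64) + (0.036 + 0.44²/2)·0.1667 = 0.1178 + 0.0221 = 0.1399
d₁ = 0.1399 / 0.1796 = 0.7789 ⇒ 0.78
N(d₁) = N(0.78) = 0.7823
Δ_call = N(d₁) = 0.7823

0.7823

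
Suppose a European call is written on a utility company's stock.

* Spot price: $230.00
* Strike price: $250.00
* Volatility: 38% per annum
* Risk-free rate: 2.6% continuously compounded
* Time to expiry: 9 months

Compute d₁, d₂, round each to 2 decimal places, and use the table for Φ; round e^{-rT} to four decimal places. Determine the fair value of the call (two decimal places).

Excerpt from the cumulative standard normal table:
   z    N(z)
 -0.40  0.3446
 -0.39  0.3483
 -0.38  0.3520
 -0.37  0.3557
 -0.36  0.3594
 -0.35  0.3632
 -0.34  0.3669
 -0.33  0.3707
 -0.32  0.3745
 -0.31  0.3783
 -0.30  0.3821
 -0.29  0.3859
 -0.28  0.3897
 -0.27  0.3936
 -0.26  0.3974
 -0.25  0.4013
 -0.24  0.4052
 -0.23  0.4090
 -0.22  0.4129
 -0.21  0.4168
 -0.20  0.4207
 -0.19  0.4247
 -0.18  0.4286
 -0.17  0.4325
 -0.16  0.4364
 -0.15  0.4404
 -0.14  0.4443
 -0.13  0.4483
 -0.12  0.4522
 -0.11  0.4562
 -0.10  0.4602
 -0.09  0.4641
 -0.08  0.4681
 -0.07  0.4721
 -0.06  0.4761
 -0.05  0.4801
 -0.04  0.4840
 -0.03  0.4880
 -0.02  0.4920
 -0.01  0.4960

$24.12

σ√T = 0.38 × 0.8660 = 0.3291
d₁ = [ln(230/250) + (0.026 + 0.38²/2)·0.75] / 0.3291 = [-0.0834 + 0.0736] / 0.3291 = -0.0296 ≈ -0.03
d₂ = d₁ − σ√T = -0.0296 − 0.3291 = -0.3587 ≈ -0.36
e^(−rT) = e^(−0.026·0.75) = 0.9807
N(d₁) = N(-0.03) = 0.4880;  N(d₂) = N(-0.36) = 0.3594
C = 230·0.4880 − 250·0.9807·0.3594 = 112.2400 − 88.1159 = 24.1241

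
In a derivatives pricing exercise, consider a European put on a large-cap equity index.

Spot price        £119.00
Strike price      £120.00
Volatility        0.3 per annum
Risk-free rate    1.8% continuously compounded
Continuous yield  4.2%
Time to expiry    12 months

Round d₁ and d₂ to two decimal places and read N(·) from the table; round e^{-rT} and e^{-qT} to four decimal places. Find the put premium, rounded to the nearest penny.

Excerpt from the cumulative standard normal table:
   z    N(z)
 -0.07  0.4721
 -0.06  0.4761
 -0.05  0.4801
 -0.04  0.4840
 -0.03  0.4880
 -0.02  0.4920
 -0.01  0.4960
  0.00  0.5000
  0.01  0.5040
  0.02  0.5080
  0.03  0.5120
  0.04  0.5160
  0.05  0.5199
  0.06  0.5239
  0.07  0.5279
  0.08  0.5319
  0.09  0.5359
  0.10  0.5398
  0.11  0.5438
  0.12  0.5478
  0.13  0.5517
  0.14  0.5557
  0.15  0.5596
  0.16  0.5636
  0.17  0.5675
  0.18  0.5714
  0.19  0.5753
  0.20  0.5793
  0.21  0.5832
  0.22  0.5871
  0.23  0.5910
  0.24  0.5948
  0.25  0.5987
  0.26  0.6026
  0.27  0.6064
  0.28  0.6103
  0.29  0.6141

σ√T = 0.3 × 1.0000 = 0.3000
d₁ = [ln(119/120) + (0.018 − 0.042 + ½·0.3²)·1] / (σ√T) = (-0.0084 + 0.0210) / 0.3000 = 0.0421 → 0.04
d₂ = 0.0421 − 0.3000 = -0.2579 → -0.26
e^(−qT) = e^(−0.042·1) = 0.9589;  e^(−rT) = e^(−0.018·1) = 0.9822
N(−d₂) = N(0.26) = 0.6026;  N(−d₁) = N(-0.04) = 0.4840
P = 120·0.9822·0.6026 − 119·0.9589·0.4840 = 71.0248 − 55.2288 = 15.7960

£15.80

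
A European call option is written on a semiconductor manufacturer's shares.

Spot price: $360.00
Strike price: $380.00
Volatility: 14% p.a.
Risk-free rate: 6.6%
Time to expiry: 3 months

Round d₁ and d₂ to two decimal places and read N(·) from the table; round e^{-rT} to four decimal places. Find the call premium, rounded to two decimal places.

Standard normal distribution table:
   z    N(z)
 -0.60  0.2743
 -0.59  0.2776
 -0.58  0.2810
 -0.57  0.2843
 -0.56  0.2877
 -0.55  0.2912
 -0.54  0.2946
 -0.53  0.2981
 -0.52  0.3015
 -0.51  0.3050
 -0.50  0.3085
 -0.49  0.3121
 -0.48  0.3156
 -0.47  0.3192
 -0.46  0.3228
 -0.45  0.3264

$4.80

σ√T = 0.14·√0.25 = 0.0700
ln(S/K) + (r + σ²/2)T = ln(360/380) + (0.066 + 0.14²/2)·0.25 = -0.0541 + 0.0190 = -0.0351
d₁ = -0.0351 / 0.0700 = -0.5017 ≈ -0.50
d₂ = d₁ − σ√T = -0.5017 − 0.0700 = -0.5717 ≈ -0.57
exp(−rT) = exp(−0.066·0.25) = 0.9836
C = 360·N(-0.50) − 380·0.9836·N(-0.57) = 360·0.3085 − 380·0.9836·0.2843 = 111.0600 − 106.2622 = 4.7978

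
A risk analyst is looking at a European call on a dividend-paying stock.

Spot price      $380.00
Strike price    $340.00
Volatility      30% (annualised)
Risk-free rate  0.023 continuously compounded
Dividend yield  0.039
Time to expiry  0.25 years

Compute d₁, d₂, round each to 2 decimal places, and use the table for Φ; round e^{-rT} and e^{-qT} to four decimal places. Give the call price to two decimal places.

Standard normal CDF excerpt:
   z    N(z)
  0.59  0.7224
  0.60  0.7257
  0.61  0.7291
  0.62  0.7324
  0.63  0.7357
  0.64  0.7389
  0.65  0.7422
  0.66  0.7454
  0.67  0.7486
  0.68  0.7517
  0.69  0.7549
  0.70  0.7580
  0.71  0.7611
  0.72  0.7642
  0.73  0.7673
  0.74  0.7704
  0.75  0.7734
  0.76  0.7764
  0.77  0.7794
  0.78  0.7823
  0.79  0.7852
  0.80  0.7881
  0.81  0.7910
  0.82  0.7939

$45.69

σ√T = 0.3·√0.25 = 0.1500
d₁ = [ln(380/340) + (0.023 − 0.039 + 0.3²/2)·0.25] / 0.1500 = [0.1112 + 0.0072] / 0.1500 = 0.7898 ⇒ 0.79
d₂ = d₁ − σ√T = 0.7898 − 0.1500 = 0.6398 ⇒ 0.64
exp(−qT) = exp(−0.039·0.25) = 0.9903;  exp(−rT) = exp(−0.023·0.25) = 0.9943
N(d₁) = N(0.79) = 0.7852;  N(d₂) = N(0.64) = 0.7389
C = 380·0.9903·0.7852 − 340·0.9943·0.7389 = 295.4818 − 249.7940 = 45.6877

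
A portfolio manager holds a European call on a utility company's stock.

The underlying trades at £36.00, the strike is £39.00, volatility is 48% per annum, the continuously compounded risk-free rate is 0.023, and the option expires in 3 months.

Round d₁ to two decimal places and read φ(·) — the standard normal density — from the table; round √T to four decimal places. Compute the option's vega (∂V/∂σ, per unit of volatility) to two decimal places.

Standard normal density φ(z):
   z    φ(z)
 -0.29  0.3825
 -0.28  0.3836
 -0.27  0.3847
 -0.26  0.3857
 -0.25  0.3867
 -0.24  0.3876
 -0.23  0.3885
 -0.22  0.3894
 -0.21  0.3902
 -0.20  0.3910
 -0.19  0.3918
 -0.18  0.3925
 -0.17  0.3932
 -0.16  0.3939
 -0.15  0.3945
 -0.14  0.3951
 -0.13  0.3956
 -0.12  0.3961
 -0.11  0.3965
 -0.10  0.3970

σ√T = 0.48·√0.25 = 0.2400
d₁ = [ln(36/39) + (0.023 + 0.48²/2)·0.25] / 0.2400 = [-0.0800 + 0.0345] / 0.2400 = -0.1896 ≈ -0.19
√T = √0.25 = 0.5000
φ(d₁) = φ(-0.19) = 0.3918
vega = S·φ(d₁)·√T = 36·0.3918·0.5000 = 7.0524
(The put has the same vega.)

7.05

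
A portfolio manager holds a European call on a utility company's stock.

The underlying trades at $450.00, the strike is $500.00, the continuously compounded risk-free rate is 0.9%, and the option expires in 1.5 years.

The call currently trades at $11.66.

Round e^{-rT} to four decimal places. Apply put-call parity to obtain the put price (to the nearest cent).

$54.96

exp(−rT) = exp(−0.009·1.5) = 0.9866
Put-call parity: C − P = S − K·e^(−rT) = 450 − 500·0.9866 = 450 − 493.3000 = -43.3000
P = C − (C − P) = 11.66 − (-43.3000) = 54.9600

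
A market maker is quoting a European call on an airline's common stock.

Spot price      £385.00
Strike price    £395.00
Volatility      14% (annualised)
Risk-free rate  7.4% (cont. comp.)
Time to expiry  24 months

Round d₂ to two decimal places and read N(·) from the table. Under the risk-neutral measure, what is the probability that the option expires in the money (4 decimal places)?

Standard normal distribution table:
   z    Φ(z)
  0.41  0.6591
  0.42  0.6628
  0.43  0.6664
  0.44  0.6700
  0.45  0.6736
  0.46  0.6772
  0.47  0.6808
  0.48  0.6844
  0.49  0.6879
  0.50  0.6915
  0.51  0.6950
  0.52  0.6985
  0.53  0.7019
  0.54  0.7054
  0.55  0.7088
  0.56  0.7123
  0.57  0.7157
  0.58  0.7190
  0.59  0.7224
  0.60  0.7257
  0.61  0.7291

0.6985

T = 2;  σ√T = 0.1980
d₁ = [ln(385/395) + (0.074 + 0.14²/2)·2] / 0.1980 = [-0.0256 + 0.1676] / 0.1980 = 0.7170 which rounds to 0.72
d₂ = d₁ − σ√T = 0.7170 − 0.1980 = 0.5190 which rounds to 0.52
Risk-neutral Pr[S_T > K] = N(d₂) = N(0.52) = 0.6985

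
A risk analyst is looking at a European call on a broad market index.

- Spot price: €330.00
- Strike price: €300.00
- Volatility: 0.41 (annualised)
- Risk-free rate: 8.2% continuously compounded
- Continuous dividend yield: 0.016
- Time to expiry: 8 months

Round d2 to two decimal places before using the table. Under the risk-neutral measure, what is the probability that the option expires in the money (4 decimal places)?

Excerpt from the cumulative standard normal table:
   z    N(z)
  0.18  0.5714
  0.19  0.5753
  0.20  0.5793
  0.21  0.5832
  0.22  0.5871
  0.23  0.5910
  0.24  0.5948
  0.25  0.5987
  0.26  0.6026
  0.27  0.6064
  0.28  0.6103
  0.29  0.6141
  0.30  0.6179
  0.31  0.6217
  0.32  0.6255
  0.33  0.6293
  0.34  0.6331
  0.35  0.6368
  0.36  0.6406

T = 0.6667;  σ√T = 0.3348
d₁ = [ln(330/300) + (0.082 − 0.016 + 0.41²/2)·0.6667] / 0.3348 = [0.0953 + 0.1000] / 0.3348 = 0.5835 → 0.58
d₂ = d₁ − σ√T = 0.5835 − 0.3348 = 0.2488 → 0.25
Risk-neutral Pr[S_T > K] = N(d₂) = N(0.25) = 0.5987

0.5987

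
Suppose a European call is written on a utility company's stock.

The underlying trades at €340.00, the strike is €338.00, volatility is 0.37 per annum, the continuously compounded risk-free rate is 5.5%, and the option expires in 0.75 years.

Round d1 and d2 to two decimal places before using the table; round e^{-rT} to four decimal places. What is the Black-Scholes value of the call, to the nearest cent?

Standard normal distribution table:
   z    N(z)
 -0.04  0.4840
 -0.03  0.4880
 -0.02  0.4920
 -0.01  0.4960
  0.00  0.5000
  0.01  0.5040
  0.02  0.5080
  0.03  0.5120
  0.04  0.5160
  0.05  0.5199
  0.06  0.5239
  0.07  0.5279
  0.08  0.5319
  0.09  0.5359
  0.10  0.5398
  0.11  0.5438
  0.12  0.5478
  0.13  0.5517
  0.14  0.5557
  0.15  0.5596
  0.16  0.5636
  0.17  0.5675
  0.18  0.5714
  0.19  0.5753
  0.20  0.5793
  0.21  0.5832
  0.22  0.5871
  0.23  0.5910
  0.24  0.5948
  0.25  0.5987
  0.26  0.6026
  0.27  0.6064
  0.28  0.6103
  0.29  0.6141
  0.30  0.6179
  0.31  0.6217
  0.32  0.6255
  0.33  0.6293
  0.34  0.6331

€50.50

T = 0.75;  σ√T = 0.3204
d₁ = [ln(340/338) + (0.055 + 0.37²/2)·0.75] / 0.3204 = [0.0059 + 0.0926] / 0.3204 = 0.3074 ≈ 0.31
d₂ = d₁ − σ√T = 0.3074 − 0.3204 = -0.0131 ≈ -0.01
exp(−rT) = exp(−0.055·0.75) = 0.9596
N(d₁) = N(0.31) = 0.6217;  N(d₂) = N(-0.01) = 0.4960
C = 340·0.6217 − 338·0.9596·0.4960 = 211.3780 − 160.8750 = 50.5030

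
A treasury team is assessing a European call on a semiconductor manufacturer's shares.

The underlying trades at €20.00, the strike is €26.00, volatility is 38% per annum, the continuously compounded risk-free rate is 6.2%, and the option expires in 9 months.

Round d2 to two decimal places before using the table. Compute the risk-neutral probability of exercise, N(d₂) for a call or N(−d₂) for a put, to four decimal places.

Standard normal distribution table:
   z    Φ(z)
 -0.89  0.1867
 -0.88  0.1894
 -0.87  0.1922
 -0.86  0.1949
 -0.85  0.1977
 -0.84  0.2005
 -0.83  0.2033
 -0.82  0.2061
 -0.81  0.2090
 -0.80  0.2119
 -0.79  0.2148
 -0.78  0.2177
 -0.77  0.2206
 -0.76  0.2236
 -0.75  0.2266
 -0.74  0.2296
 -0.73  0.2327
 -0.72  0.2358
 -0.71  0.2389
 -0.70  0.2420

σ√T = 0.38 × 0.8660 = 0.3291
ln(S/K) + (r + σ²/2)T = ln(20/26) + (0.062 + 0.38²/2)·0.75 = -0.2624 + 0.1006 = -0.1617
d₁ = -0.1617 / 0.3291 = -0.4914 ≈ -0.49
d₂ = d₁ − σ√T = -0.4914 − 0.3291 = -0.8205 ≈ -0.82
Pr(exercise) under Q = N(d₂) = 0.2061

0.2061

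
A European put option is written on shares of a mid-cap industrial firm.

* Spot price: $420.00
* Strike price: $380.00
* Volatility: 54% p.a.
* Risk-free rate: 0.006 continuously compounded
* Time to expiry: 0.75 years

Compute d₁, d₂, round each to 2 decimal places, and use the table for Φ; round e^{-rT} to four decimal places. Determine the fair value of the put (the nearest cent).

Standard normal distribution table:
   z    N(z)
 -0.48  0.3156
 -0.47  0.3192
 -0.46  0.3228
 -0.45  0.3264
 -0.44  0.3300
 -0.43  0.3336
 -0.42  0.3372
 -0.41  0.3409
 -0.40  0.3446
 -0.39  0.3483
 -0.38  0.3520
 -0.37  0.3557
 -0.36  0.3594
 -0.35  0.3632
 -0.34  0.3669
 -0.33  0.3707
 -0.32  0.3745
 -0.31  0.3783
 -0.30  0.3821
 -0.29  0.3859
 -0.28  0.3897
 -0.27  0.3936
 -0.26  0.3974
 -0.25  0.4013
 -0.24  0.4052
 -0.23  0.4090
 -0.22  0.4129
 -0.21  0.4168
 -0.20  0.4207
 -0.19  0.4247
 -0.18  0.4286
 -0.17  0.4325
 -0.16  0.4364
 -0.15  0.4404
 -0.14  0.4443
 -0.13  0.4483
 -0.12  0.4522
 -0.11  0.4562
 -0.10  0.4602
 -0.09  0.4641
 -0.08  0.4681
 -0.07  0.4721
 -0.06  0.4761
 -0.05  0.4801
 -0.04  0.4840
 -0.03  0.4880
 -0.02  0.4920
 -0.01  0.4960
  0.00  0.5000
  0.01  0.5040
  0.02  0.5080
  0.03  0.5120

σ√T = 0.54·√0.75 = 0.4677
d₁ = [ln(420/380) + (0.006 + 0.54²/2)·0.75] / 0.4677 = [0.1001 + 0.1139] / 0.4677 = 0.4575 which rounds to 0.46
d₂ = d₁ − σ√T = 0.4575 − 0.4677 = -0.0102 which rounds to -0.01
exp(−rT) = exp(−0.006·0.75) = 0.9955
N(−d₂) = N(0.01) = 0.5040;  N(−d₁) = N(-0.46) = 0.3228
P = 380·0.9955·0.5040 − 420·0.3228 = 190.6582 − 135.5760 = 55.0822

$55.08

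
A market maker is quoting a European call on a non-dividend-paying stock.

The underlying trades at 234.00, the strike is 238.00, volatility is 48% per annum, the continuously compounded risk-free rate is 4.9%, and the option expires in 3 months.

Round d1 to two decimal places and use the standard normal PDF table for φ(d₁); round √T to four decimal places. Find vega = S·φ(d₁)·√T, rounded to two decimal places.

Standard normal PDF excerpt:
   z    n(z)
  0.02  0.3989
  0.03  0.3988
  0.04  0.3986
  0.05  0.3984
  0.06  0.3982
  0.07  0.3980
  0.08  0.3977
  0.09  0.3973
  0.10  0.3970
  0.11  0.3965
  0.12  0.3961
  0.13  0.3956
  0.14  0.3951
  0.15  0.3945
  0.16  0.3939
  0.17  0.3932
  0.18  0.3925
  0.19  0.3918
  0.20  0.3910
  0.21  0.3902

46.45

σ√T = 0.48 × 0.5000 = 0.2400
d₁ = [ln(234/238) + (0.049 + ½·0.48²)·0.25] / (σ√T) = (-0.0169 + 0.0411) / 0.2400 = 0.1004 ⇒ 0.10
√T = √0.25 = 0.5000
φ(d₁) = φ(0.10) = 0.3970
vega = S·φ(d₁)·√T = 234·0.3970·0.5000 = 46.4490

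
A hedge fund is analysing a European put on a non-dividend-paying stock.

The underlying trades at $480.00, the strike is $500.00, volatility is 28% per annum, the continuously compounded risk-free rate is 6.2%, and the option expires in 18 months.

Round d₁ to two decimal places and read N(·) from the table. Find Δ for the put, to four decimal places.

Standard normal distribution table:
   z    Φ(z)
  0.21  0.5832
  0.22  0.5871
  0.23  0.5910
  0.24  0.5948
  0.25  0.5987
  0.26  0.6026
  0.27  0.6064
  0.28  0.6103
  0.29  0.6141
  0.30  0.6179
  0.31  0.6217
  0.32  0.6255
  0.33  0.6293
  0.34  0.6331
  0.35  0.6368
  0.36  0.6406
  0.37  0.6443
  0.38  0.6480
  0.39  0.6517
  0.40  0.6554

-0.3745

σ√T = 0.28 × 1.2247 = 0.3429
d₁ = [ln(480/500) + (0.062 + ½·0.28²)·1.5] / (σ√T) = (-0.0408 + 0.1518) / 0.3429 = 0.3236 which rounds to 0.32
N(d₁) = N(0.32) = 0.6255
Δ_put = N(d₁) − 1 = 0.6255 − 1 = -0.3745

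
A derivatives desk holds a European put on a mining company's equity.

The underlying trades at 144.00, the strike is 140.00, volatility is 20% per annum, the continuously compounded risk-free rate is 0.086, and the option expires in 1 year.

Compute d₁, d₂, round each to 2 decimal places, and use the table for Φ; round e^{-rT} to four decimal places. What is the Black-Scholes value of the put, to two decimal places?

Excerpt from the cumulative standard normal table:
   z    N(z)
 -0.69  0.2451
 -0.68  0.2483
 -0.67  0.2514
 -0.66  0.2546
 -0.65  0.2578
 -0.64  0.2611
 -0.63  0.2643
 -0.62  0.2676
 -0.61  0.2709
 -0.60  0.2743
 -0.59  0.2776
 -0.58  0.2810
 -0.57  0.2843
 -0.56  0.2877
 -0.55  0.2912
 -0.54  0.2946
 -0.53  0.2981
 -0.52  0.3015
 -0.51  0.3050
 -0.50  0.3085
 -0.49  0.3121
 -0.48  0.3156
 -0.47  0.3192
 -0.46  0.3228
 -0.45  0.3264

T = 1;  σ√T = 0.2000
d₁ = [ln(144/140) + (0.086 + 0.2²/2)·1] / 0.2000 = [0.0282 + 0.1060] / 0.2000 = 0.6709 ⇒ 0.67
d₂ = d₁ − σ√T = 0.6709 − 0.2000 = 0.4709 ⇒ 0.47
exp(−rT) = exp(−0.086·1) = 0.9176
P = 140·0.9176·N(-0.47) − 144·N(-0.67) = 140·0.9176·0.3192 − 144·0.2514 = 41.0057 − 36.2016 = 4.8041

4.80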